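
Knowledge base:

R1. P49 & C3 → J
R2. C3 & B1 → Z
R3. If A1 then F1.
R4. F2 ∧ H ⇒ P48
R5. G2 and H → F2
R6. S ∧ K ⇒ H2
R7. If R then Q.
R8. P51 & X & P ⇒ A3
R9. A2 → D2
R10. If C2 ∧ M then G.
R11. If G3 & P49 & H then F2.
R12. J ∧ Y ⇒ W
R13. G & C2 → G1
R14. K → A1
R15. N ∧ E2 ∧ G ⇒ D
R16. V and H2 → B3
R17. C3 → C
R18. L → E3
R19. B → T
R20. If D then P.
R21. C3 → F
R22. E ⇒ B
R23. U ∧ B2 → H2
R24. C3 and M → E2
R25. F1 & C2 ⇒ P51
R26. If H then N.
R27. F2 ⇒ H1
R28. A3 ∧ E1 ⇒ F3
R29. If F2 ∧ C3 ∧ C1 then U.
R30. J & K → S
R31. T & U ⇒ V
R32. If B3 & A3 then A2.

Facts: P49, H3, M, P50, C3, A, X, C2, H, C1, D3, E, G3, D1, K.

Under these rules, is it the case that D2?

Yes

J  (by R1: P49, C3)
G  (by R10: C2, M)
F2  (by R11: G3, P49, H)
A1  (by R14: K)
B  (by R22: E)
E2  (by R24: C3, M)
N  (by R26: H)
U  (by R29: F2, C3, C1)
S  (by R30: J, K)
F1  (by R3: A1)
H2  (by R6: S, K)
D  (by R15: N, E2, G)
T  (by R19: B)
P  (by R20: D)
P51  (by R25: F1, C2)
V  (by R31: T, U)
A3  (by R8: P51, X, P)
B3  (by R16: V, H2)
A2  (by R32: B3, A3)
D2  (by R9: A2)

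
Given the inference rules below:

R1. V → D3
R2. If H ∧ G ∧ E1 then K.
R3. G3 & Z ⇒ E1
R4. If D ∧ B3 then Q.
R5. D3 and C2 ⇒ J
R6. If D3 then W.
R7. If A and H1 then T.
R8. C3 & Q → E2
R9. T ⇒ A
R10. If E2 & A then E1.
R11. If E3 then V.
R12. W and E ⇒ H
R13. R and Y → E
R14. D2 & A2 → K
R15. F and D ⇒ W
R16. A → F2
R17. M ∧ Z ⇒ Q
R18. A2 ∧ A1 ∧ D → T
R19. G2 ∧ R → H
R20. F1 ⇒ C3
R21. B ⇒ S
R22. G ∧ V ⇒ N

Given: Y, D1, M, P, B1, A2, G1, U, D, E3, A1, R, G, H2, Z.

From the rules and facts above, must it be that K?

No

Forward chaining from the given facts derives: V, E, Q, T, N, D3, W, A, H, F2.
Rules concluding K: R2 needs E1; R14 needs D2 — none of these are established.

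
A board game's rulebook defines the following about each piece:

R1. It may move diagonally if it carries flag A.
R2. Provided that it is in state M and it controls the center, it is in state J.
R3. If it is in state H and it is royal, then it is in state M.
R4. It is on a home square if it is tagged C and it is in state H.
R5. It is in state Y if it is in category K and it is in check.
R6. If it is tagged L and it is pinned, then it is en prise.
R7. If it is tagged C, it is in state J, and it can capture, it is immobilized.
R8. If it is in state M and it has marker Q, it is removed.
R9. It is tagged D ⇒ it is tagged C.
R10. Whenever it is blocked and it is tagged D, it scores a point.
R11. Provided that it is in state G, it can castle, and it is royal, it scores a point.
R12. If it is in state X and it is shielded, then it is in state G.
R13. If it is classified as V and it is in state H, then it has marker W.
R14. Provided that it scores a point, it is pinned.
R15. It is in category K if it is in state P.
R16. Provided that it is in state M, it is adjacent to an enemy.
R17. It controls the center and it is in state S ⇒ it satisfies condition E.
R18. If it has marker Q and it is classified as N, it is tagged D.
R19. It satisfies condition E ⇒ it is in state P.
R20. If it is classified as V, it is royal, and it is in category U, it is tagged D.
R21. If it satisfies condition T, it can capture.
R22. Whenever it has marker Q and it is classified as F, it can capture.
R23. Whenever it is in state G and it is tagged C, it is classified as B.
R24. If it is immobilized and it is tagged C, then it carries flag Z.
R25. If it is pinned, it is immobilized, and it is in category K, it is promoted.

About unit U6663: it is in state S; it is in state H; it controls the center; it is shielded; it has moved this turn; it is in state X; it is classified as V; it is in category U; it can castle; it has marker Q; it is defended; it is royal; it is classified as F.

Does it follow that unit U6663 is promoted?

By R3 (it is in state H, it is royal): it is in state M.
By R12 (it is in state X, it is shielded): it is in state G.
By R17 (it controls the center, it is in state S): it satisfies condition E.
By R19 (it satisfies condition E): it is in state P.
By R20 (it is classified as V, it is royal, it is in category U): it is tagged D.
By R22 (it has marker Q, it is classified as F): it can capture.
By R2 (it is in state M, it controls the center): it is in state J.
By R9 (it is tagged D): it is tagged C.
By R11 (it is in state G, it can castle, it is royal): it scores a point.
By R14 (it scores a point): it is pinned.
By R15 (it is in state P): it is in category K.
By R7 (it is tagged C, it is in state J, it can capture): it is immobilized.
By R25 (it is pinned, it is immobilized, it is in category K): it is promoted.

Yes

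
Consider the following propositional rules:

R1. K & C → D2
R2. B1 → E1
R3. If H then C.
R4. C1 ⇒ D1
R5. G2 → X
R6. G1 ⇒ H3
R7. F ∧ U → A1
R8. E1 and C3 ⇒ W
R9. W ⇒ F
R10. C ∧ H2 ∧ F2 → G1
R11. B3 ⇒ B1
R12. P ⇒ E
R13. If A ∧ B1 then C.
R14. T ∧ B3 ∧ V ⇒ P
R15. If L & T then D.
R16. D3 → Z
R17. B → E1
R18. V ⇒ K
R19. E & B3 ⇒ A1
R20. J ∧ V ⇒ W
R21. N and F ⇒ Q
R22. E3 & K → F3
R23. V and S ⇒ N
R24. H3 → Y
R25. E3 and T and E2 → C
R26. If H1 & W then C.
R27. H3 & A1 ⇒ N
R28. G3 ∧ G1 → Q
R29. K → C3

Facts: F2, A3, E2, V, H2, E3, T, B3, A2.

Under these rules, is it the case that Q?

Yes

B1  (by R11: B3)
P  (by R14: T, B3, V)
K  (by R18: V)
C  (by R25: E3, T, E2)
C3  (by R29: K)
E1  (by R2: B1)
W  (by R8: E1, C3)
F  (by R9: W)
G1  (by R10: C, H2, F2)
E  (by R12: P)
A1  (by R19: E, B3)
H3  (by R6: G1)
N  (by R27: H3, A1)
Q  (by R21: N, F)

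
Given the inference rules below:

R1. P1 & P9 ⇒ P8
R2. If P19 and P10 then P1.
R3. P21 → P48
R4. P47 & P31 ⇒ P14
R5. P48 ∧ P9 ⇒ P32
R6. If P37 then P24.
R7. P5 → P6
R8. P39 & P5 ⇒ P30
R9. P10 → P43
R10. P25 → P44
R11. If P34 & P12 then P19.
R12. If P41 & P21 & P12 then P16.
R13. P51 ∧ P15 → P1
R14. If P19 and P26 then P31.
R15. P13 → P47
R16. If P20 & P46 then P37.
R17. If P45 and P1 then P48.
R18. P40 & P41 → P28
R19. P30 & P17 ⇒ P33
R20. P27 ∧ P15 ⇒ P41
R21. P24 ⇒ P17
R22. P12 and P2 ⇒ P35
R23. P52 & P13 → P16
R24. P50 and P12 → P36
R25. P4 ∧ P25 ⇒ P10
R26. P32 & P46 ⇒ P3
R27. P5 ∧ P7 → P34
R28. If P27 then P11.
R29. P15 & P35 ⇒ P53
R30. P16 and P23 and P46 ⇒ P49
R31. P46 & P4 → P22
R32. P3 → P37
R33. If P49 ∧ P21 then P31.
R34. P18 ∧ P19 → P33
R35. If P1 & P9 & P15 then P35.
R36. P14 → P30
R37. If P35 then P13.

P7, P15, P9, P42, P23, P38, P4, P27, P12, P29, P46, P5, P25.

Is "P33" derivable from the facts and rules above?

No

Forward chaining from the given facts derives: P6, P44, P41, P10, P34, P11, P22, P43, P19, P1, P35, P13, P8, P47, P53.
Rules concluding P33: R19 needs P30; R34 needs P18 — none of these are established.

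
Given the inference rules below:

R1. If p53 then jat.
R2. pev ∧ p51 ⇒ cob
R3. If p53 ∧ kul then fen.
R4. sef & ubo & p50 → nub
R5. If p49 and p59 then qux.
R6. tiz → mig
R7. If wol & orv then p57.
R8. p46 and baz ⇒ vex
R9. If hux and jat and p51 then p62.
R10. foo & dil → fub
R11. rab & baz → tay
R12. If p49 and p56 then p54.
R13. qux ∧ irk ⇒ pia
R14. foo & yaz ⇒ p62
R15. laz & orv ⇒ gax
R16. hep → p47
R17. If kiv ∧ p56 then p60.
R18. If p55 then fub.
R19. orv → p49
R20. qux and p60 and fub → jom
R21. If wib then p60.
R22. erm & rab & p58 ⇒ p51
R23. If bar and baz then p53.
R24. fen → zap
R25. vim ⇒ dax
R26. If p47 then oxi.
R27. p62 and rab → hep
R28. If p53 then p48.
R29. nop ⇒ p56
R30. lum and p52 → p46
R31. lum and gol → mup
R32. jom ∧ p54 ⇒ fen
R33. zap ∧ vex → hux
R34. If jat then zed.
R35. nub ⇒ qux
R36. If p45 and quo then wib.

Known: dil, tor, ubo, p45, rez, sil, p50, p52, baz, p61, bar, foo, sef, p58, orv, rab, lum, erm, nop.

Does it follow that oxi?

Forward chaining from the given facts derives: nub, fub, tay, p49, p51, p53, p48, p56, p46, qux, jat, vex, p54, zed.
The only rule concluding oxi is R26, which needs p47; that is never established.

No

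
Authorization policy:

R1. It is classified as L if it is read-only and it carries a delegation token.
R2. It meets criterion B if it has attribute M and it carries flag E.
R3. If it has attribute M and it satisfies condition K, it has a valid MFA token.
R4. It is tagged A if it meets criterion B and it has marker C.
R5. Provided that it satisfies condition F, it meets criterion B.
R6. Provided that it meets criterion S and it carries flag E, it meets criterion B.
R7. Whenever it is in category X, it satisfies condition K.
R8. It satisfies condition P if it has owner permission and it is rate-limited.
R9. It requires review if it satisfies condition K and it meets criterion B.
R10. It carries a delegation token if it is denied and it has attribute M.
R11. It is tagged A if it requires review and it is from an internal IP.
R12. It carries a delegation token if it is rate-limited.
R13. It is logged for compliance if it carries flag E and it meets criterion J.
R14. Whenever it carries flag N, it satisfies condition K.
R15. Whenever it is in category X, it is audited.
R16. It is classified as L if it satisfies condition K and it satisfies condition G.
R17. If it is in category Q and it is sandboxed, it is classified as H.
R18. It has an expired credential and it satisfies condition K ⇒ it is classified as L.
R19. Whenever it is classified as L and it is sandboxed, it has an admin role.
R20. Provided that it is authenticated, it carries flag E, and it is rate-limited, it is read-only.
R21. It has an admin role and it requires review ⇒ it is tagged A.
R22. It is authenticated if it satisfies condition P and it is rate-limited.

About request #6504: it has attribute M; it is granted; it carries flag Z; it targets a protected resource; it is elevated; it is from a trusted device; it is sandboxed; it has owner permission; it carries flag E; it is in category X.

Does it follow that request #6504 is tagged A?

No

Forward chaining from the given facts derives: meets criterion B, satisfies condition K, requires review, is audited, has a valid MFA token.
Rules concluding "it is tagged A": R4 needs "it has marker C"; R11 needs "it is from an internal IP"; R21 needs "it has an admin role" — none of these are established.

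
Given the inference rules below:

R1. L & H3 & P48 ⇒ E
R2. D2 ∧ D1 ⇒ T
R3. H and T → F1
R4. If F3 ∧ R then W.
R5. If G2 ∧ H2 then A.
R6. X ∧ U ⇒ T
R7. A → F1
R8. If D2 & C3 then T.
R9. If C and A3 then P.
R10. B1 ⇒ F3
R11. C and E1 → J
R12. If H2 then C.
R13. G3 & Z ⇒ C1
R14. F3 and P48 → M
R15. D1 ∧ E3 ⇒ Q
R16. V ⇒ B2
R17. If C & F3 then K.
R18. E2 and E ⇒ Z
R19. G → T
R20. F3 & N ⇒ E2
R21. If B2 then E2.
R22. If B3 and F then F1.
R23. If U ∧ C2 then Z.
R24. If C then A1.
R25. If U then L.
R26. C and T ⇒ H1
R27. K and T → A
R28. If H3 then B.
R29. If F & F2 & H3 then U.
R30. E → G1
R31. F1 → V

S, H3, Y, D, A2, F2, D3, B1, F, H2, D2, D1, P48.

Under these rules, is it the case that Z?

Yes

T  (by R2: D2, D1)
F3  (by R10: B1)
C  (by R12: H2)
K  (by R17: C, F3)
A  (by R27: K, T)
U  (by R29: F, F2, H3)
F1  (by R7: A)
L  (by R25: U)
V  (by R31: F1)
E  (by R1: L, H3, P48)
B2  (by R16: V)
E2  (by R21: B2)
Z  (by R18: E2, E)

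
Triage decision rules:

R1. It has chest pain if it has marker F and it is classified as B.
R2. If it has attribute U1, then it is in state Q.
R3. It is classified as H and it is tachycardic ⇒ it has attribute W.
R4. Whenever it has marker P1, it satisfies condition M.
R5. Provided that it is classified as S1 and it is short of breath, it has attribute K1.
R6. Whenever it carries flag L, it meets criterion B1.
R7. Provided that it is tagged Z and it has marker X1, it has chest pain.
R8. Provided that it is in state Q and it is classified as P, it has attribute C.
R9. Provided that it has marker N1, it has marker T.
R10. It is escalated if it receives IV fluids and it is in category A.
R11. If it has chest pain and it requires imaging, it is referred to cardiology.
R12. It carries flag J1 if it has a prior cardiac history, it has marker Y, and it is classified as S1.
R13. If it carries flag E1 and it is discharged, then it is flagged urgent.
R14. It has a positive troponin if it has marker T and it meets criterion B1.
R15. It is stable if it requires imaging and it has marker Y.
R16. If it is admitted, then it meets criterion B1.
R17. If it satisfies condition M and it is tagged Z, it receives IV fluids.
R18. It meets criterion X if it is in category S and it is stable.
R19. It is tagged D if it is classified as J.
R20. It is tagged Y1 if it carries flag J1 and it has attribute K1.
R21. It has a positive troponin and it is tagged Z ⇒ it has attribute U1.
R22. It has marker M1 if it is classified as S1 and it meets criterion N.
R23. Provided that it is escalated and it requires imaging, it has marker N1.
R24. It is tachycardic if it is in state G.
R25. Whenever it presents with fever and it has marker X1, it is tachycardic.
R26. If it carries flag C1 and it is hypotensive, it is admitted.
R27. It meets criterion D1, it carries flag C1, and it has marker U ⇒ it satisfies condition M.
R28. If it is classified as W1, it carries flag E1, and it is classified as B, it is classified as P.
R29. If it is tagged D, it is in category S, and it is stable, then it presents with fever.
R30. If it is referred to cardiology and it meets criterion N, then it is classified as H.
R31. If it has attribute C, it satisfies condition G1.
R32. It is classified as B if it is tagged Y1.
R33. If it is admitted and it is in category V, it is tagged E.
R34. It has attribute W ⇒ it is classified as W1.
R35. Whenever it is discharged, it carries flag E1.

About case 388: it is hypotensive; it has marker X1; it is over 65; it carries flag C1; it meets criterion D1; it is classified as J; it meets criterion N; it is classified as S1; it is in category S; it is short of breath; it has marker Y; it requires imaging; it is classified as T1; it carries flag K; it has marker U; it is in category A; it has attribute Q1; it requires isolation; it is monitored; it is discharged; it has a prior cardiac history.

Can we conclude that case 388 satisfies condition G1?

Forward chaining from the given facts derives: has attribute K1, carries flag J1, is stable, meets criterion X, is tagged D, is tagged Y1, has marker M1, is admitted, satisfies condition M, presents with fever, is classified as B, carries flag E1, is flagged urgent, meets criterion B1, is tachycardic.
The only rule concluding "it satisfies condition G1" is R31, which needs "it has attribute C"; that is never established.

No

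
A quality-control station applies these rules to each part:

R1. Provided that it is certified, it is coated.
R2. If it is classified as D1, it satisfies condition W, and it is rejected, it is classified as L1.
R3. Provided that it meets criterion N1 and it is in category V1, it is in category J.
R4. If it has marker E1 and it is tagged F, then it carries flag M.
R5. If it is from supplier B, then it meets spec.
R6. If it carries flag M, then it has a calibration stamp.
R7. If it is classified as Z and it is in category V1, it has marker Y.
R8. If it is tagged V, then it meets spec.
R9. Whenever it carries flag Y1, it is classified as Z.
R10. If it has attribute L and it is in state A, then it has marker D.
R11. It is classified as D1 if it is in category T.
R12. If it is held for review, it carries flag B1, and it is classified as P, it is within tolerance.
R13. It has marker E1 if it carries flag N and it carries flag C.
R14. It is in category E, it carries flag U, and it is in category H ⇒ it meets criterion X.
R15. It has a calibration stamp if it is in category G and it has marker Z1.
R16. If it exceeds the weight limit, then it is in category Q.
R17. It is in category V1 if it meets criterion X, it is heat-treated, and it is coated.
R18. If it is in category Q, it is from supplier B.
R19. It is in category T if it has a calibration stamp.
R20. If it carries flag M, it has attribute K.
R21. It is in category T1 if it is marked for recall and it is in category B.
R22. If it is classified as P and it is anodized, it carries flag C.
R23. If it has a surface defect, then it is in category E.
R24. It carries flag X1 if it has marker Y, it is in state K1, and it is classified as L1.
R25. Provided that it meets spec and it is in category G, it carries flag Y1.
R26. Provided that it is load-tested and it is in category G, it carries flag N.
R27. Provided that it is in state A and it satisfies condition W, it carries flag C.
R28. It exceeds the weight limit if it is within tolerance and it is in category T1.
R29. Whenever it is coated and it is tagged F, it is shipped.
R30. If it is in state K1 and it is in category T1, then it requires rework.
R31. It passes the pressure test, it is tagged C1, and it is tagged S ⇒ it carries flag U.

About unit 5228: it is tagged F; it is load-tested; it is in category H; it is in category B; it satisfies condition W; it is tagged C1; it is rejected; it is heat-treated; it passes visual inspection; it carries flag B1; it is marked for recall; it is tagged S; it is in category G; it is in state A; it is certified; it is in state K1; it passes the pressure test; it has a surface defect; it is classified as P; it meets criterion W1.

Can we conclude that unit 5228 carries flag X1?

No

Forward chaining from the given facts derives: is coated, is in category T1, is in category E, carries flag N, carries flag C, is shipped, requires rework, carries flag U, has marker E1, meets criterion X, is in category V1, carries flag M, has a calibration stamp, is in category T, has attribute K, is classified as D1, is classified as L1.
The only rule concluding "it carries flag X1" is R24, which needs "it has marker Y"; that is never established.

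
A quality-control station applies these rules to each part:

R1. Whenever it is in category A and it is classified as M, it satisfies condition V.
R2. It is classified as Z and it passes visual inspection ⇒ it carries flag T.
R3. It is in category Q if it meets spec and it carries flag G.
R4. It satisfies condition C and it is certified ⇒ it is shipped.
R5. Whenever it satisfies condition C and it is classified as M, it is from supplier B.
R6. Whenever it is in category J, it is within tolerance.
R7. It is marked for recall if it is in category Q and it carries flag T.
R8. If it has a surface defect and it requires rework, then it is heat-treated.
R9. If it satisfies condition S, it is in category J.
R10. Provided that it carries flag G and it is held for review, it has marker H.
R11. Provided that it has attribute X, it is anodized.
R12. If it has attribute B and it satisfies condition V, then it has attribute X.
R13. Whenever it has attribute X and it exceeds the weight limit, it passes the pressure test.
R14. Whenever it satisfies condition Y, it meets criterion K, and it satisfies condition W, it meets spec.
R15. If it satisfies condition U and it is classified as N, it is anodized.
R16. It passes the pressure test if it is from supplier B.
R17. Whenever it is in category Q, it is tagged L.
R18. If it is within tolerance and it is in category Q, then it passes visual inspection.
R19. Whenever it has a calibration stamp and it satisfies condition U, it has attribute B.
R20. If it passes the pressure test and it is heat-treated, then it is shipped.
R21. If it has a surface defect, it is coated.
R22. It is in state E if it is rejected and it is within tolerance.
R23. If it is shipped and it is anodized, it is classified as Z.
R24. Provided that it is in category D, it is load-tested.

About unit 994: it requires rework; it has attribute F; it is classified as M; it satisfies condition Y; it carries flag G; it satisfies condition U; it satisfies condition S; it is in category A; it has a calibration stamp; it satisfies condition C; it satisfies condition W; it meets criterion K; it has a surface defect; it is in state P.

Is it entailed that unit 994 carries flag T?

Yes

By R1 (it is in category A, it is classified as M): it satisfies condition V.
By R5 (it satisfies condition C, it is classified as M): it is from supplier B.
By R8 (it has a surface defect, it requires rework): it is heat-treated.
By R9 (it satisfies condition S): it is in category J.
By R14 (it satisfies condition Y, it meets criterion K, it satisfies condition W): it meets spec.
By R16 (it is from supplier B): it passes the pressure test.
By R19 (it has a calibration stamp, it satisfies condition U): it has attribute B.
By R20 (it passes the pressure test, it is heat-treated): it is shipped.
By R3 (it meets spec, it carries flag G): it is in category Q.
By R6 (it is in category J): it is within tolerance.
By R12 (it has attribute B, it satisfies condition V): it has attribute X.
By R18 (it is within tolerance, it is in category Q): it passes visual inspection.
By R11 (it has attribute X): it is anodized.
By R23 (it is shipped, it is anodized): it is classified as Z.
By R2 (it is classified as Z, it passes visual inspection): it carries flag T.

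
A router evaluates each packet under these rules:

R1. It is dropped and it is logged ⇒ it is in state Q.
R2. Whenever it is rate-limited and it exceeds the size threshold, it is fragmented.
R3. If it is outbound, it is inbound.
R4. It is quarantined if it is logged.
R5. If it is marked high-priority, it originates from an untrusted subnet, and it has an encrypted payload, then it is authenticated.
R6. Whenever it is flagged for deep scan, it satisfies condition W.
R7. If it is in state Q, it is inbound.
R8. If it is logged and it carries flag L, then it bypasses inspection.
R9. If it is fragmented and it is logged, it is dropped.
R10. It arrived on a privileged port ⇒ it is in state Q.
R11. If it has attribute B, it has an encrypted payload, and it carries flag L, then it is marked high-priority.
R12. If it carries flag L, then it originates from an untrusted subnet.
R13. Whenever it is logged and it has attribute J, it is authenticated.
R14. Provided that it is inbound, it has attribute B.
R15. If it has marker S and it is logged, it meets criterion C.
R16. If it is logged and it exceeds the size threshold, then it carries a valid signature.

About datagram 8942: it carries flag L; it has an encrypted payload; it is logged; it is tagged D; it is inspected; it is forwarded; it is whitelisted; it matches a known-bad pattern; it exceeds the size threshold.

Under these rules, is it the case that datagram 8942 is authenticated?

Forward chaining from the given facts derives: is quarantined, bypasses inspection, originates from an untrusted subnet, carries a valid signature.
Rules concluding "it is authenticated": R5 needs "it is marked high-priority"; R13 needs "it has attribute J" — none of these are established.

No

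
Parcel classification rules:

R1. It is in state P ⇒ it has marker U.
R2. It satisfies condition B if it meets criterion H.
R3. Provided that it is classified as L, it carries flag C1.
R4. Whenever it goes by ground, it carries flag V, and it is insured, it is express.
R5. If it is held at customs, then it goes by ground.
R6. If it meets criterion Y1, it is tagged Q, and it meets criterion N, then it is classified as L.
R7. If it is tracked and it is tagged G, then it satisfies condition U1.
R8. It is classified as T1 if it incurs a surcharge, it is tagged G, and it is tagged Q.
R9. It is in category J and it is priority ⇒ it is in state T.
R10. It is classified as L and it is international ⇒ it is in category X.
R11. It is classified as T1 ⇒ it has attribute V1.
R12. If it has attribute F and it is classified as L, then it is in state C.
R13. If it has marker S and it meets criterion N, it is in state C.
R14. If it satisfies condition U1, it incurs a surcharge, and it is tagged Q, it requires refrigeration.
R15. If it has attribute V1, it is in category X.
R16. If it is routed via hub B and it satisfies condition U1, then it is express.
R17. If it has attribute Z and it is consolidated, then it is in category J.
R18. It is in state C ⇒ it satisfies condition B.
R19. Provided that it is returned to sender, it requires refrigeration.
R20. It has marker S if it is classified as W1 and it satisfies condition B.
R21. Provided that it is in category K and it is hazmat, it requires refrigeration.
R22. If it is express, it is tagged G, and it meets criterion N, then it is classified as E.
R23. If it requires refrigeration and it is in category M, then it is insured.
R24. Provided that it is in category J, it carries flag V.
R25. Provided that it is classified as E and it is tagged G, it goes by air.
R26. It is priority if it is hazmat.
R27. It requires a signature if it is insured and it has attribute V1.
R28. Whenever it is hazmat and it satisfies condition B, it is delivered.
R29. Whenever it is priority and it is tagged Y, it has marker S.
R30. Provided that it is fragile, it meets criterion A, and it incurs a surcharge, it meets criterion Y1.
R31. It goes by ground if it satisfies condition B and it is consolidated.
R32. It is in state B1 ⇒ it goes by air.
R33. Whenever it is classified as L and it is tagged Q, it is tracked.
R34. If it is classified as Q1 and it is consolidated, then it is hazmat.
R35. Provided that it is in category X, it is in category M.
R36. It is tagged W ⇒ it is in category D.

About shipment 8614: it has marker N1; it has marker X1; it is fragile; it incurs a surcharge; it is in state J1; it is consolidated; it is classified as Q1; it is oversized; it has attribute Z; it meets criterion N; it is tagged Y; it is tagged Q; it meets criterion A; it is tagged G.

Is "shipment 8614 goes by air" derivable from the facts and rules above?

Yes

By R8 (it incurs a surcharge, it is tagged G, it is tagged Q): it is classified as T1.
By R11 (it is classified as T1): it has attribute V1.
By R15 (it has attribute V1): it is in category X.
By R17 (it has attribute Z, it is consolidated): it is in category J.
By R24 (it is in category J): it carries flag V.
By R30 (it is fragile, it meets criterion A, it incurs a surcharge): it meets criterion Y1.
By R34 (it is classified as Q1, it is consolidated): it is hazmat.
By R35 (it is in category X): it is in category M.
By R6 (it meets criterion Y1, it is tagged Q, it meets criterion N): it is classified as L.
By R26 (it is hazmat): it is priority.
By R29 (it is priority, it is tagged Y): it has marker S.
By R33 (it is classified as L, it is tagged Q): it is tracked.
By R7 (it is tracked, it is tagged G): it satisfies condition U1.
By R13 (it has marker S, it meets criterion N): it is in state C.
By R14 (it satisfies condition U1, it incurs a surcharge, it is tagged Q): it requires refrigeration.
By R18 (it is in state C): it satisfies condition B.
By R23 (it requires refrigeration, it is in category M): it is insured.
By R31 (it satisfies condition B, it is consolidated): it goes by ground.
By R4 (it goes by ground, it carries flag V, it is insured): it is express.
By R22 (it is express, it is tagged G, it meets criterion N): it is classified as E.
By R25 (it is classified as E, it is tagged G): it goes by air.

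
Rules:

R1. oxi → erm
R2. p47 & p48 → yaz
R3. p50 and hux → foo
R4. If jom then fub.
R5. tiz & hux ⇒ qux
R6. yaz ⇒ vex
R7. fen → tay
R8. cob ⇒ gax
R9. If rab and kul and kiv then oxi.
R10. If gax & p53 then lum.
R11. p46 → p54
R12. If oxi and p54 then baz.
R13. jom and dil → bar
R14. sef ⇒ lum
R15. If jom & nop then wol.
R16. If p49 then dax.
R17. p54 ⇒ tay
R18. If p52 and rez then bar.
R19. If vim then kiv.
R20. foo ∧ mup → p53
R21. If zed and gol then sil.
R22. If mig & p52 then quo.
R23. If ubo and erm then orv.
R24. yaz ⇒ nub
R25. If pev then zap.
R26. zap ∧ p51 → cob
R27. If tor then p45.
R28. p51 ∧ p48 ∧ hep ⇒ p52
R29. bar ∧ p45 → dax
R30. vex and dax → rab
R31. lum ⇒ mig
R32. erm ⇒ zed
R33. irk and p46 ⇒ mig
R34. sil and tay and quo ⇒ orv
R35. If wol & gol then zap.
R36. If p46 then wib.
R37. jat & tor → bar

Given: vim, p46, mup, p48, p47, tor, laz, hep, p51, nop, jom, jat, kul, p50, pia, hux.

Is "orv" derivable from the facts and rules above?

Forward chaining from the given facts derives: yaz, foo, fub, vex, p54, wol, tay, kiv, p53, nub, p45, p52, wib, bar, dax, rab, oxi, baz, erm, zed.
Rules concluding orv: R23 needs ubo; R34 needs sil — none of these are established.

No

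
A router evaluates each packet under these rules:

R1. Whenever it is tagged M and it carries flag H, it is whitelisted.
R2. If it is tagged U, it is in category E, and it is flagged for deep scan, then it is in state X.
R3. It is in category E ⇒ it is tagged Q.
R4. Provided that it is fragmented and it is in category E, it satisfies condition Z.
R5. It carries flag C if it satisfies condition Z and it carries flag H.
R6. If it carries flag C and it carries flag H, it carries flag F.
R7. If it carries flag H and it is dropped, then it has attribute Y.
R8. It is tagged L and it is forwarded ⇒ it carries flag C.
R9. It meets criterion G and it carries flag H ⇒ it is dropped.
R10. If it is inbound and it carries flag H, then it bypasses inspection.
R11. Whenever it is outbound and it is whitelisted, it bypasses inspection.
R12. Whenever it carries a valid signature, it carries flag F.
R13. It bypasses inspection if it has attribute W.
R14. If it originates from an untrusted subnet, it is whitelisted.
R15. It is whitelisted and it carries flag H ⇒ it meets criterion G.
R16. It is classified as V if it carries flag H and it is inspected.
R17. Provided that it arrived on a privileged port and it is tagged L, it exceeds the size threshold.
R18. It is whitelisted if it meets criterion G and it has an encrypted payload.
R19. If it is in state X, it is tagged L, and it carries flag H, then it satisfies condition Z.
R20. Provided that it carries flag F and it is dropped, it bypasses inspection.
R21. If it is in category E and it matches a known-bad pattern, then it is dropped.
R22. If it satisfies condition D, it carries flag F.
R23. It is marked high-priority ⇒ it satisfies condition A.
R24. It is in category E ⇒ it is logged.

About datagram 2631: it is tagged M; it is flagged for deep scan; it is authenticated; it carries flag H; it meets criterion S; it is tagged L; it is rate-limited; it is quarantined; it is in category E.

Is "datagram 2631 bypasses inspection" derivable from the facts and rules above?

No

Forward chaining from the given facts derives: is whitelisted, is tagged Q, meets criterion G, is logged, is dropped, has attribute Y.
Rules concluding "it bypasses inspection": R10 needs "it is inbound"; R11 needs "it is outbound"; R13 needs "it has attribute W"; R20 needs "it carries flag F" — none of these are established.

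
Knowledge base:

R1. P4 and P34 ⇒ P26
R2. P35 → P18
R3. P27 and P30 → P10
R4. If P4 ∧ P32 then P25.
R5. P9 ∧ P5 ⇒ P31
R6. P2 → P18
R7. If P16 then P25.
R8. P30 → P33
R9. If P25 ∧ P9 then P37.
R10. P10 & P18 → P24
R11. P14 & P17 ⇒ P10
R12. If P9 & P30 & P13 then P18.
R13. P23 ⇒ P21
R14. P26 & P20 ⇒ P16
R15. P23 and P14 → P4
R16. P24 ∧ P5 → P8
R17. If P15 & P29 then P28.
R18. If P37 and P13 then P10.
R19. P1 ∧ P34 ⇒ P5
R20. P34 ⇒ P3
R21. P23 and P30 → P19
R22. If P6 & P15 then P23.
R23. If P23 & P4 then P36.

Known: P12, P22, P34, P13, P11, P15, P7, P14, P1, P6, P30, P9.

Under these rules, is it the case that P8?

Forward chaining from the given facts derives: P33, P18, P5, P3, P23, P31, P21, P4, P19, P36, P26.
The only rule concluding P8 is R16, which needs P24; that is never established.

No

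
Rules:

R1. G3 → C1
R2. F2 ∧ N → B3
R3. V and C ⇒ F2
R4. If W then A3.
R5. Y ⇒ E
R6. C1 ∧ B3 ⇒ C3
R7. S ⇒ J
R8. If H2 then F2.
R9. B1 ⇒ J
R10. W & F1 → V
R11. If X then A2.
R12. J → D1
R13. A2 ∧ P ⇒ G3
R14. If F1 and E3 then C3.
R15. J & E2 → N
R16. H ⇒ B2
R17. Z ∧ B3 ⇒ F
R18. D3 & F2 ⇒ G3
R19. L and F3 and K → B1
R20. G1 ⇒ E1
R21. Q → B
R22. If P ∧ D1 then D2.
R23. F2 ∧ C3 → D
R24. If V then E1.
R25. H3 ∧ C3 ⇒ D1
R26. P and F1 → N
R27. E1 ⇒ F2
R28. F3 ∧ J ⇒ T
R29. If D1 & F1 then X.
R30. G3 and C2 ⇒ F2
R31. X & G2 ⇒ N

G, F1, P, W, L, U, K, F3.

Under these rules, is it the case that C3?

V  (by R10: W, F1)
B1  (by R19: L, F3, K)
E1  (by R24: V)
N  (by R26: P, F1)
F2  (by R27: E1)
B3  (by R2: F2, N)
J  (by R9: B1)
D1  (by R12: J)
X  (by R29: D1, F1)
A2  (by R11: X)
G3  (by R13: A2, P)
C1  (by R1: G3)
C3  (by R6: C1, B3)

Yes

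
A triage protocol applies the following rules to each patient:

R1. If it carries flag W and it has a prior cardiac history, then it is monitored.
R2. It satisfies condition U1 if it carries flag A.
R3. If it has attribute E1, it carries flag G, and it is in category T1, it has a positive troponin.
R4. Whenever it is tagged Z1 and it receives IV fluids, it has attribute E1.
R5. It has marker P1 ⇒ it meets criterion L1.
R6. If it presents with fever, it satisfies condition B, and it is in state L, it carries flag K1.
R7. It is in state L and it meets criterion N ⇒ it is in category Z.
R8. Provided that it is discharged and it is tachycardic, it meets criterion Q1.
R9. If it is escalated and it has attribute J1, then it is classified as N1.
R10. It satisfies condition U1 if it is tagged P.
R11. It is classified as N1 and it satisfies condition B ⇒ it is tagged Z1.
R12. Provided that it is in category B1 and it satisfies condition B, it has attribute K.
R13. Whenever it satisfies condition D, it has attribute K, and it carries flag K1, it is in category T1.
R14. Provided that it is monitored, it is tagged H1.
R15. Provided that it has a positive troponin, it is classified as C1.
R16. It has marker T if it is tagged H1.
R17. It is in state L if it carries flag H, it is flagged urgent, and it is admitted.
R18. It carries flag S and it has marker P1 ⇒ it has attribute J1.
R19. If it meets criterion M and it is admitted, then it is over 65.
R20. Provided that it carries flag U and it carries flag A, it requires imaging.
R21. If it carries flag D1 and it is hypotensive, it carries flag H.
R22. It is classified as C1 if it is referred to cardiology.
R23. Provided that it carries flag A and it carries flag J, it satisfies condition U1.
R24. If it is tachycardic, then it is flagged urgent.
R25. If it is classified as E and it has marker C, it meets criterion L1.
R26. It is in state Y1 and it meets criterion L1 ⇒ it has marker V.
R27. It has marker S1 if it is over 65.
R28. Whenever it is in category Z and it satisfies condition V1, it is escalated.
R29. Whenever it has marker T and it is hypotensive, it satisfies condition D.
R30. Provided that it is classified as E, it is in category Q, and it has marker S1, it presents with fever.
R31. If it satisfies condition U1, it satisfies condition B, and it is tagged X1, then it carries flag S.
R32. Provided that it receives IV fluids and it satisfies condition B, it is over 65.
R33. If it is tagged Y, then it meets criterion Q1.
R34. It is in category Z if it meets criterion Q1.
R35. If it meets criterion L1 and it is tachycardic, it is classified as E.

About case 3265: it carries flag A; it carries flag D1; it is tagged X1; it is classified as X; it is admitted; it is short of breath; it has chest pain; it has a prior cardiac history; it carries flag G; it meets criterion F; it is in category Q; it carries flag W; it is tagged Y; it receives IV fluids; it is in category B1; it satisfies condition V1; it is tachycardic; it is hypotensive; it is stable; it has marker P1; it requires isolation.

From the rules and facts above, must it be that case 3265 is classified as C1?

No

Forward chaining from the given facts derives: is monitored, satisfies condition U1, meets criterion L1, is tagged H1, has marker T, carries flag H, is flagged urgent, satisfies condition D, meets criterion Q1, is in category Z, is classified as E, is in state L, is escalated.
Rules concluding "it is classified as C1": R15 needs "it has a positive troponin"; R22 needs "it is referred to cardiology" — none of these are established.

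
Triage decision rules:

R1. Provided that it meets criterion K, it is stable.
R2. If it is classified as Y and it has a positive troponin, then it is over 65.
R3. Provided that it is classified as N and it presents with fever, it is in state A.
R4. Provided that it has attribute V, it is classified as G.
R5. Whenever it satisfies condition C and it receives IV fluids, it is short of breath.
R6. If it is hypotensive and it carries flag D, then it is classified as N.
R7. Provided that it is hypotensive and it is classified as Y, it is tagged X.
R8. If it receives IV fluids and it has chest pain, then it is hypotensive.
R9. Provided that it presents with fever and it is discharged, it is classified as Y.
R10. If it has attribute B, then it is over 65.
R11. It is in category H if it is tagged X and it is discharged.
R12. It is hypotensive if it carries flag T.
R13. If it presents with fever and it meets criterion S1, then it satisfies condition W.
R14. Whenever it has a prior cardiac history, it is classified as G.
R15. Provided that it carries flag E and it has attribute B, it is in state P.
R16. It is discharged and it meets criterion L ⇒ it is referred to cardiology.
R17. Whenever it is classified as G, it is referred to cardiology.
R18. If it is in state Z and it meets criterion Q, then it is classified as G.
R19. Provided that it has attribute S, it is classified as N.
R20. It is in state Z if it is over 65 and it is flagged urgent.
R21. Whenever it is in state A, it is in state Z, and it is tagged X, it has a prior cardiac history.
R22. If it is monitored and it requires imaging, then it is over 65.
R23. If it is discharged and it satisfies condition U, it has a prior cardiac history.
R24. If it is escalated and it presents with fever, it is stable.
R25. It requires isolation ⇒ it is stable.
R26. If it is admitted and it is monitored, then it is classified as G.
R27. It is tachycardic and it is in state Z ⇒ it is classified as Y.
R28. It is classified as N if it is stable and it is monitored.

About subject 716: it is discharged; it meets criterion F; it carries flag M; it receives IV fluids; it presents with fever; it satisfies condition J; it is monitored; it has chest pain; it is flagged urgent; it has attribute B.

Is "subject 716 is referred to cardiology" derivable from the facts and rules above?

Forward chaining from the given facts derives: is hypotensive, is classified as Y, is over 65, is in state Z, is tagged X, is in category H.
Rules concluding "it is referred to cardiology": R16 needs "it meets criterion L"; R17 needs "it is classified as G" — none of these are established.

No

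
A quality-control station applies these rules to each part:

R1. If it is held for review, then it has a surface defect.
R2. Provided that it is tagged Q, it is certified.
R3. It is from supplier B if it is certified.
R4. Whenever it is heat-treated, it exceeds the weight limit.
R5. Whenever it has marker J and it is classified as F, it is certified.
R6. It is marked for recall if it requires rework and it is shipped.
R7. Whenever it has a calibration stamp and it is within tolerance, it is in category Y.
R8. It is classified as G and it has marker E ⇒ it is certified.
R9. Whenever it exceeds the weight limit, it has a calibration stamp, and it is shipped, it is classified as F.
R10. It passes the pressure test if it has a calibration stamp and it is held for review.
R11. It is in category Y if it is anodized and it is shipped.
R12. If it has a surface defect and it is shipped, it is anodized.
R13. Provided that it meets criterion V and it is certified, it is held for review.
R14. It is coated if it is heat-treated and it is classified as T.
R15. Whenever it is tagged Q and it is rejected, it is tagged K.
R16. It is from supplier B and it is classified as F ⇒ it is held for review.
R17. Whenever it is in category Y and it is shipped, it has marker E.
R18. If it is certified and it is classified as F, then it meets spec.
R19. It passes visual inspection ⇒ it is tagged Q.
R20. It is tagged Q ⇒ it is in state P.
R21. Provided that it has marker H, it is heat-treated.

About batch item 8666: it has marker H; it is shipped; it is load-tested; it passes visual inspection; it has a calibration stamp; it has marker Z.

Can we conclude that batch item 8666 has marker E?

By R19 (it passes visual inspection): it is tagged Q.
By R21 (it has marker H): it is heat-treated.
By R2 (it is tagged Q): it is certified.
By R3 (it is certified): it is from supplier B.
By R4 (it is heat-treated): it exceeds the weight limit.
By R9 (it exceeds the weight limit, it has a calibration stamp, it is shipped): it is classified as F.
By R16 (it is from supplier B, it is classified as F): it is held for review.
By R1 (it is held for review): it has a surface defect.
By R12 (it has a surface defect, it is shipped): it is anodized.
By R11 (it is anodized, it is shipped): it is in category Y.
By R17 (it is in category Y, it is shipped): it has marker E.

Yes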